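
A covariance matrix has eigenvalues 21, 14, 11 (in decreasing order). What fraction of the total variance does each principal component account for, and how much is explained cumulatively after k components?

Step 1 — total variance = trace(Sigma) = Σ λ_i = 21 + 14 + 11 = 46.

Step 2 — fraction explained by component i = λ_i / Σ λ:
  PC1: 21/46 = 0.4565
  PC2: 14/46 = 0.3043
  PC3: 11/46 = 0.2391

Step 3 — cumulative fraction after k components = (λ_1 + ... + λ_k) / Σ λ:
  k = 1: 21/46 = 0.4565
  k = 2: (21 + 14)/46 = 35/46 = 0.7609
  k = 3: (21 + 14 + 11)/46 = 46/46 = 1

Summary (fraction, with percent):

explained: PC1 0.4565 (45.65%), PC2 0.3043 (30.43%), PC3 0.2391 (23.91%);  cumulative: 0.4565, 0.7609, 1


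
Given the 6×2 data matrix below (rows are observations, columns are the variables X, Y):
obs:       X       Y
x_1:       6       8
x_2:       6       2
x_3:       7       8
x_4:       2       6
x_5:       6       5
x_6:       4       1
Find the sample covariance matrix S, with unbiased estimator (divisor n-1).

Step 1 — column means:
  mean(X) = (6 + 6 + 7 + 2 + 6 + 4) / 6 = 31/6 = 5.1667
  mean(Y) = (8 + 2 + 8 + 6 + 5 + 1) / 6 = 30/6 = 5

Step 2 — sample covariance S[i,j] = (1/(n-1)) · Σ_k (x_{k,i} - mean_i) · (x_{k,j} - mean_j), with n-1 = 5.
  S[X,X] = ((0.8333)·(0.8333) + (0.8333)·(0.8333) + (1.8333)·(1.8333) + (-3.1667)·(-3.1667) + (0.8333)·(0.8333) + (-1.1667)·(-1.1667)) / 5 = 16.8333/5 = 3.3667
  S[X,Y] = ((0.8333)·(3) + (0.8333)·(-3) + (1.8333)·(3) + (-3.1667)·(1) + (0.8333)·(0) + (-1.1667)·(-4)) / 5 = 7/5 = 1.4
  S[Y,Y] = ((3)·(3) + (-3)·(-3) + (3)·(3) + (1)·(1) + (0)·(0) + (-4)·(-4)) / 5 = 44/5 = 8.8

S is symmetric (S[j,i] = S[i,j]). Assembling:

S = [[3.3667, 1.4],
 [1.4, 8.8]]


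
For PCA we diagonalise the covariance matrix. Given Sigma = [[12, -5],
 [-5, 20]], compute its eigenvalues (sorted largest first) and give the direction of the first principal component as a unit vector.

Step 1 — characteristic polynomial of 2×2 Sigma:
  det(Sigma - λI) = λ² - trace · λ + det = 0.
  trace = 12 + 20 = 32, det = 12·20 - (-5)² = 215.
Step 2 — discriminant:
  Δ = trace² - 4·det = 1024 - 860 = 164.
Step 3 — eigenvalues:
  λ = (trace ± √Δ)/2 = (32 ± 12.8062)/2,
  λ_1 = 22.4031,  λ_2 = 9.5969.

Step 4 — unit eigenvector for λ_1: solve (Sigma - λ_1 I)v = 0. First row:
  (12 - 22.4031)·v_x + (-5)·v_y = 0, i.e. (-10.4031)·v_x + (-5)·v_y = 0,
  so v ∝ (b, λ_1 - a) = (-5, 10.4031); multiply by -1 so the first entry is positive: u = (5, -10.4031).
  ||u|| = √((5)² + (-10.4031)²) = √(133.225) ≈ 11.5423,
  v_1 = u/||u|| ≈ (0.4332, -0.9013) (||v_1|| = 1).

λ_1 = 22.4031,  λ_2 = 9.5969;  v_1 ≈ (0.4332, -0.9013)


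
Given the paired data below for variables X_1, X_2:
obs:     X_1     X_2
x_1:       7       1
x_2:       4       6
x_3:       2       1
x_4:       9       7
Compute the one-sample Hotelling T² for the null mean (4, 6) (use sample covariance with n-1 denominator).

Step 1 — sample mean vector:
  mean(X_1) = (7 + 4 + 2 + 9) / 4 = 22/4 = 5.5
  mean(X_2) = (1 + 6 + 1 + 7) / 4 = 15/4 = 3.75
  x̄ = (5.5, 3.75),  deviation x̄ - mu_0 = (5.5, 3.75) - (4, 6) = (1.5, -2.25).

Step 2 — sample covariance matrix, S[i,j] = (1/(n-1)) · Σ_k (x_{k,i} - mean_i) · (x_{k,j} - mean_j), divisor n-1 = 3:
  S[X_1,X_1] = ((1.5)·(1.5) + (-1.5)·(-1.5) + (-3.5)·(-3.5) + (3.5)·(3.5)) / 3 = 29/3 = 9.6667
  S[X_1,X_2] = ((1.5)·(-2.75) + (-1.5)·(2.25) + (-3.5)·(-2.75) + (3.5)·(3.25)) / 3 = 13.5/3 = 4.5
  S[X_2,X_2] = ((-2.75)·(-2.75) + (2.25)·(2.25) + (-2.75)·(-2.75) + (3.25)·(3.25)) / 3 = 30.75/3 = 10.25
  S = [[9.6667, 4.5],
 [4.5, 10.25]].

Step 3 — invert S. det(S) = 9.6667·10.25 - (4.5)² = 78.8333.
  S^{-1} = (1/det) · [[d, -b], [-b, a]] = [[0.13, -0.0571],
 [-0.0571, 0.1226]].

Step 4 — quadratic form (x̄ - mu_0)^T · S^{-1} · (x̄ - mu_0):
  S^{-1} · (x̄ - mu_0) = (0.3235, -0.3615),
  (x̄ - mu_0)^T · [...] = (1.5)·(0.3235) + (-2.25)·(-0.3615) = 1.2986.

Step 5 — scale by n: T² = 4 · 1.2986 = 5.1945.

T² ≈ 5.1945


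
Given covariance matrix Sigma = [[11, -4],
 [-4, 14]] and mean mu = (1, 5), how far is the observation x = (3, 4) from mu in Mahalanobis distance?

Step 1 — centre the observation: (x - mu) = (2, -1).

Step 2 — invert Sigma. det(Sigma) = 11·14 - (-4)² = 138.
  Sigma^{-1} = (1/det) · [[d, -b], [-b, a]] = [[0.1014, 0.029],
 [0.029, 0.0797]].

Step 3 — form the quadratic (x - mu)^T · Sigma^{-1} · (x - mu):
  Sigma^{-1} · (x - mu) = (0.1739, -0.0217).
  (x - mu)^T · [Sigma^{-1} · (x - mu)] = (2)·(0.1739) + (-1)·(-0.0217) = 0.3696.

Step 4 — take square root: d = √(0.3696) ≈ 0.6079.

d(x, mu) = √(0.3696) ≈ 0.6079


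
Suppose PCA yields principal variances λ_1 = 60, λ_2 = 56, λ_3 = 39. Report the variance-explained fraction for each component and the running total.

Step 1 — total variance = trace(Sigma) = Σ λ_i = 60 + 56 + 39 = 155.

Step 2 — fraction explained by component i = λ_i / Σ λ:
  PC1: 60/155 = 0.3871
  PC2: 56/155 = 0.3613
  PC3: 39/155 = 0.2516

Step 3 — cumulative fraction after k components = (λ_1 + ... + λ_k) / Σ λ:
  k = 1: 60/155 = 0.3871
  k = 2: (60 + 56)/155 = 116/155 = 0.7484
  k = 3: (60 + 56 + 39)/155 = 155/155 = 1

Summary (fraction, with percent):

explained: PC1 0.3871 (38.71%), PC2 0.3613 (36.13%), PC3 0.2516 (25.16%);  cumulative: 0.3871, 0.7484, 1


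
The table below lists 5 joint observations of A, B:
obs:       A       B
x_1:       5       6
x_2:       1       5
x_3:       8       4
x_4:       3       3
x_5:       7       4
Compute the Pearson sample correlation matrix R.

Step 1 — column means:
  mean(A) = (5 + 1 + 8 + 3 + 7) / 5 = 24/5 = 4.8
  mean(B) = (6 + 5 + 4 + 3 + 4) / 5 = 22/5 = 4.4

Step 2 — sample variances and covariances s[i,j] = (1/(n-1)) · Σ_k (x_{k,i} - mean_i) · (x_{k,j} - mean_j), with n-1 = 4:
  s[A,A] = ((0.2)·(0.2) + (-3.8)·(-3.8) + (3.2)·(3.2) + (-1.8)·(-1.8) + (2.2)·(2.2)) / 4 = 32.8/4 = 8.2
  s[A,B] = ((0.2)·(1.6) + (-3.8)·(0.6) + (3.2)·(-0.4) + (-1.8)·(-1.4) + (2.2)·(-0.4)) / 4 = -1.6/4 = -0.4
  s[B,B] = ((1.6)·(1.6) + (0.6)·(0.6) + (-0.4)·(-0.4) + (-1.4)·(-1.4) + (-0.4)·(-0.4)) / 4 = 5.2/4 = 1.3
  Sample standard deviations s_i = √(s[i,i]):
  s(A) = √(8.2) = 2.8636
  s(B) = √(1.3) = 1.1402

Step 3 — r_{ij} = s_{ij} / (s_i · s_j):
  r[A,A] = 1 (diagonal).
  r[A,B] = -0.4 / (2.8636 · 1.1402) = -0.4 / 3.265 = -0.1225
  r[B,B] = 1 (diagonal).

R is symmetric with unit diagonal. Assembling:

R = [[1, -0.1225],
 [-0.1225, 1]]


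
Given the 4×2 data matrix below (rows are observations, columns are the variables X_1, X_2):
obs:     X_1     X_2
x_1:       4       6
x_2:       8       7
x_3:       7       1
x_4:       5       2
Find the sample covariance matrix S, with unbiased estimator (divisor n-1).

Step 1 — column means:
  mean(X_1) = (4 + 8 + 7 + 5) / 4 = 24/4 = 6
  mean(X_2) = (6 + 7 + 1 + 2) / 4 = 16/4 = 4

Step 2 — sample covariance S[i,j] = (1/(n-1)) · Σ_k (x_{k,i} - mean_i) · (x_{k,j} - mean_j), with n-1 = 3.
  S[X_1,X_1] = ((-2)·(-2) + (2)·(2) + (1)·(1) + (-1)·(-1)) / 3 = 10/3 = 3.3333
  S[X_1,X_2] = ((-2)·(2) + (2)·(3) + (1)·(-3) + (-1)·(-2)) / 3 = 1/3 = 0.3333
  S[X_2,X_2] = ((2)·(2) + (3)·(3) + (-3)·(-3) + (-2)·(-2)) / 3 = 26/3 = 8.6667

S is symmetric (S[j,i] = S[i,j]). Assembling:

S = [[3.3333, 0.3333],
 [0.3333, 8.6667]]


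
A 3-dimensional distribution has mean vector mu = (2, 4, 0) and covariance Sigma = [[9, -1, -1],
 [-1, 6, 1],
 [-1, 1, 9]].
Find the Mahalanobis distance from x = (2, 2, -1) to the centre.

Step 1 — centre the observation: (x - mu) = (0, -2, -1).

Step 2 — invert Sigma (cofactor / det for 3×3, or solve directly):
  Sigma^{-1} = [[0.1142, 0.0172, 0.0108],
 [0.0172, 0.1724, -0.0172],
 [0.0108, -0.0172, 0.1142]].

Step 3 — form the quadratic (x - mu)^T · Sigma^{-1} · (x - mu):
  Sigma^{-1} · (x - mu) = (-0.0453, -0.3276, -0.0797).
  (x - mu)^T · [Sigma^{-1} · (x - mu)] = (0)·(-0.0453) + (-2)·(-0.3276) + (-1)·(-0.0797) = 0.7349.

Step 4 — take square root: d = √(0.7349) ≈ 0.8573.

d(x, mu) = √(0.7349) ≈ 0.8573


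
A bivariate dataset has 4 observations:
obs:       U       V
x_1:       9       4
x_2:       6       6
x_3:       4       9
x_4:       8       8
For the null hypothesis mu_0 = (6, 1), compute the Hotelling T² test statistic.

Step 1 — sample mean vector:
  mean(U) = (9 + 6 + 4 + 8) / 4 = 27/4 = 6.75
  mean(V) = (4 + 6 + 9 + 8) / 4 = 27/4 = 6.75
  x̄ = (6.75, 6.75),  deviation x̄ - mu_0 = (6.75, 6.75) - (6, 1) = (0.75, 5.75).

Step 2 — sample covariance matrix, S[i,j] = (1/(n-1)) · Σ_k (x_{k,i} - mean_i) · (x_{k,j} - mean_j), divisor n-1 = 3:
  S[U,U] = ((2.25)·(2.25) + (-0.75)·(-0.75) + (-2.75)·(-2.75) + (1.25)·(1.25)) / 3 = 14.75/3 = 4.9167
  S[U,V] = ((2.25)·(-2.75) + (-0.75)·(-0.75) + (-2.75)·(2.25) + (1.25)·(1.25)) / 3 = -10.25/3 = -3.4167
  S[V,V] = ((-2.75)·(-2.75) + (-0.75)·(-0.75) + (2.25)·(2.25) + (1.25)·(1.25)) / 3 = 14.75/3 = 4.9167
  S = [[4.9167, -3.4167],
 [-3.4167, 4.9167]].

Step 3 — invert S. det(S) = 4.9167·4.9167 - (-3.4167)² = 12.5.
  S^{-1} = (1/det) · [[d, -b], [-b, a]] = [[0.3933, 0.2733],
 [0.2733, 0.3933]].

Step 4 — quadratic form (x̄ - mu_0)^T · S^{-1} · (x̄ - mu_0):
  S^{-1} · (x̄ - mu_0) = (1.8667, 2.4667),
  (x̄ - mu_0)^T · [...] = (0.75)·(1.8667) + (5.75)·(2.4667) = 15.5833.

Step 5 — scale by n: T² = 4 · 15.5833 = 62.3333.

T² ≈ 62.3333


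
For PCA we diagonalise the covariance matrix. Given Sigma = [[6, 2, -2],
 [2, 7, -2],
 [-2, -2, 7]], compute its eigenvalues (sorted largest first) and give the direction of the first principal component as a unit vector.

Step 1 — characteristic polynomial p(λ) = det(λI - Sigma) = λ³ - tr·λ² + c_1·λ - det, where tr = trace, c_1 = sum of the principal 2×2 minors, det = det(Sigma):
  tr = 6 + 7 + 7 = 20,
  c_1 = (6·7 - (2)²) + (6·7 - (-2)²) + (7·7 - (-2)²) = 38 + 38 + 45 = 121,
  det = 6·(7·7 - (-2)²) - (2)·((2)·7 - (-2)·(-2)) + (-2)·((2)·(-2) - 7·(-2)) = 6·(45) - (2)·(10) + (-2)·(10) = 230.
  So p(λ) = λ³ - 20λ² + 121λ - 230.
Step 2 — look for an integer root (rational root theorem: any rational root is an integer divisor of 230). Testing λ = 5:
  p(5) = 125 - 500 + 605 - 230 = 0  ✓
  Dividing out (λ - 5): p(λ) = (λ - 5)(λ² - 15λ + 46).
Step 3 — remaining eigenvalues from the quadratic λ² - 15λ + 46 = 0:
  Δ = 15² - 4·46 = 225 - 184 = 41,  λ = (15 ± √41)/2 = (15 ± 6.4031)/2 ≈ 10.7016 or 4.2984.
  Sorted: λ_1 = 10.7016,  λ_2 = 5,  λ_3 = 4.2984  (check: sum = 20 = tr ✓).

Step 4 — unit eigenvector for λ_1 ≈ 10.7016: v spans the null space of (Sigma - λ_1 I), whose rows are
  r_1 = (-4.7016, 2, -2),  r_2 = (2, -3.7016, -2),  r_3 = (-2, -2, -3.7016).
  v is orthogonal to every row, so take v ∝ r_1 × r_2 = ((2)·(-2) - (-2)·(-3.7016), (-2)·(2) - (-4.7016)·(-2), (-4.7016)·(-3.7016) - (2)·(2)) ≈ (-11.4031, -13.4031, 13.4031).
  Rescale (multiply by -1 so the first nonzero entry is positive): u = (11.4031, 13.4031, -13.4031).
  ||u|| = √((11.4031)² + (13.4031)² + (-13.4031)²) = √(489.3187) ≈ 22.1205,  v_1 = u/||u|| ≈ (0.5155, 0.6059, -0.6059) (||v_1|| = 1).

λ_1 = 10.7016,  λ_2 = 5,  λ_3 = 4.2984;  v_1 ≈ (0.5155, 0.6059, -0.6059)


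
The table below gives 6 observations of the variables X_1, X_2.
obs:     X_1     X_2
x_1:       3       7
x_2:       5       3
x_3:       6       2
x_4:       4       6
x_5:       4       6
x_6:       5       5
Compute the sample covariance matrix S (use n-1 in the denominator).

Step 1 — column means:
  mean(X_1) = (3 + 5 + 6 + 4 + 4 + 5) / 6 = 27/6 = 4.5
  mean(X_2) = (7 + 3 + 2 + 6 + 6 + 5) / 6 = 29/6 = 4.8333

Step 2 — sample covariance S[i,j] = (1/(n-1)) · Σ_k (x_{k,i} - mean_i) · (x_{k,j} - mean_j), with n-1 = 5.
  S[X_1,X_1] = ((-1.5)·(-1.5) + (0.5)·(0.5) + (1.5)·(1.5) + (-0.5)·(-0.5) + (-0.5)·(-0.5) + (0.5)·(0.5)) / 5 = 5.5/5 = 1.1
  S[X_1,X_2] = ((-1.5)·(2.1667) + (0.5)·(-1.8333) + (1.5)·(-2.8333) + (-0.5)·(1.1667) + (-0.5)·(1.1667) + (0.5)·(0.1667)) / 5 = -9.5/5 = -1.9
  S[X_2,X_2] = ((2.1667)·(2.1667) + (-1.8333)·(-1.8333) + (-2.8333)·(-2.8333) + (1.1667)·(1.1667) + (1.1667)·(1.1667) + (0.1667)·(0.1667)) / 5 = 18.8333/5 = 3.7667

S is symmetric (S[j,i] = S[i,j]). Assembling:

S = [[1.1, -1.9],
 [-1.9, 3.7667]]


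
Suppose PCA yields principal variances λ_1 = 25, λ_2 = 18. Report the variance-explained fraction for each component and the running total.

Step 1 — total variance = trace(Sigma) = Σ λ_i = 25 + 18 = 43.

Step 2 — fraction explained by component i = λ_i / Σ λ:
  PC1: 25/43 = 0.5814
  PC2: 18/43 = 0.4186

Step 3 — cumulative fraction after k components = (λ_1 + ... + λ_k) / Σ λ:
  k = 1: 25/43 = 0.5814
  k = 2: (25 + 18)/43 = 43/43 = 1

Summary (fraction, with percent):

explained: PC1 0.5814 (58.14%), PC2 0.4186 (41.86%);  cumulative: 0.5814, 1


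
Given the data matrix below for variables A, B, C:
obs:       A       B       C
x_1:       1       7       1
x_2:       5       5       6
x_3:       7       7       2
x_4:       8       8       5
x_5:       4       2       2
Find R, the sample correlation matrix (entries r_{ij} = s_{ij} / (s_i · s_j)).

Step 1 — column means:
  mean(A) = (1 + 5 + 7 + 8 + 4) / 5 = 25/5 = 5
  mean(B) = (7 + 5 + 7 + 8 + 2) / 5 = 29/5 = 5.8
  mean(C) = (1 + 6 + 2 + 5 + 2) / 5 = 16/5 = 3.2

Step 2 — sample variances and covariances s[i,j] = (1/(n-1)) · Σ_k (x_{k,i} - mean_i) · (x_{k,j} - mean_j), with n-1 = 4:
  s[A,A] = ((-4)·(-4) + (0)·(0) + (2)·(2) + (3)·(3) + (-1)·(-1)) / 4 = 30/4 = 7.5
  s[A,B] = ((-4)·(1.2) + (0)·(-0.8) + (2)·(1.2) + (3)·(2.2) + (-1)·(-3.8)) / 4 = 8/4 = 2
  s[A,C] = ((-4)·(-2.2) + (0)·(2.8) + (2)·(-1.2) + (3)·(1.8) + (-1)·(-1.2)) / 4 = 13/4 = 3.25
  s[B,B] = ((1.2)·(1.2) + (-0.8)·(-0.8) + (1.2)·(1.2) + (2.2)·(2.2) + (-3.8)·(-3.8)) / 4 = 22.8/4 = 5.7
  s[B,C] = ((1.2)·(-2.2) + (-0.8)·(2.8) + (1.2)·(-1.2) + (2.2)·(1.8) + (-3.8)·(-1.2)) / 4 = 2.2/4 = 0.55
  s[C,C] = ((-2.2)·(-2.2) + (2.8)·(2.8) + (-1.2)·(-1.2) + (1.8)·(1.8) + (-1.2)·(-1.2)) / 4 = 18.8/4 = 4.7
  Sample standard deviations s_i = √(s[i,i]):
  s(A) = √(7.5) = 2.7386
  s(B) = √(5.7) = 2.3875
  s(C) = √(4.7) = 2.1679

Step 3 — r_{ij} = s_{ij} / (s_i · s_j):
  r[A,A] = 1 (diagonal).
  r[A,B] = 2 / (2.7386 · 2.3875) = 2 / 6.5383 = 0.3059
  r[A,C] = 3.25 / (2.7386 · 2.1679) = 3.25 / 5.9372 = 0.5474
  r[B,B] = 1 (diagonal).
  r[B,C] = 0.55 / (2.3875 · 2.1679) = 0.55 / 5.1759 = 0.1063
  r[C,C] = 1 (diagonal).

R is symmetric with unit diagonal. Assembling:

R = [[1, 0.3059, 0.5474],
 [0.3059, 1, 0.1063],
 [0.5474, 0.1063, 1]]


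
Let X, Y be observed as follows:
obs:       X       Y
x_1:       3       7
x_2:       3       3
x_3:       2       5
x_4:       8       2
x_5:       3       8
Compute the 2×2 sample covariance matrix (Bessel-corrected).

Step 1 — column means:
  mean(X) = (3 + 3 + 2 + 8 + 3) / 5 = 19/5 = 3.8
  mean(Y) = (7 + 3 + 5 + 2 + 8) / 5 = 25/5 = 5

Step 2 — sample covariance S[i,j] = (1/(n-1)) · Σ_k (x_{k,i} - mean_i) · (x_{k,j} - mean_j), with n-1 = 4.
  S[X,X] = ((-0.8)·(-0.8) + (-0.8)·(-0.8) + (-1.8)·(-1.8) + (4.2)·(4.2) + (-0.8)·(-0.8)) / 4 = 22.8/4 = 5.7
  S[X,Y] = ((-0.8)·(2) + (-0.8)·(-2) + (-1.8)·(0) + (4.2)·(-3) + (-0.8)·(3)) / 4 = -15/4 = -3.75
  S[Y,Y] = ((2)·(2) + (-2)·(-2) + (0)·(0) + (-3)·(-3) + (3)·(3)) / 4 = 26/4 = 6.5

S is symmetric (S[j,i] = S[i,j]). Assembling:

S = [[5.7, -3.75],
 [-3.75, 6.5]]


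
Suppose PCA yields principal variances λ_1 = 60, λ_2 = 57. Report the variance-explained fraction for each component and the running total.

Step 1 — total variance = trace(Sigma) = Σ λ_i = 60 + 57 = 117.

Step 2 — fraction explained by component i = λ_i / Σ λ:
  PC1: 60/117 = 0.5128
  PC2: 57/117 = 0.4872

Step 3 — cumulative fraction after k components = (λ_1 + ... + λ_k) / Σ λ:
  k = 1: 60/117 = 0.5128
  k = 2: (60 + 57)/117 = 117/117 = 1

Summary (fraction, with percent):

explained: PC1 0.5128 (51.28%), PC2 0.4872 (48.72%);  cumulative: 0.5128, 1


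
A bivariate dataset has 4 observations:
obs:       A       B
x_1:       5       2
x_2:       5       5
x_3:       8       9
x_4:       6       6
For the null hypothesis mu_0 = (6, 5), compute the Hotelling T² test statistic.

Step 1 — sample mean vector:
  mean(A) = (5 + 5 + 8 + 6) / 4 = 24/4 = 6
  mean(B) = (2 + 5 + 9 + 6) / 4 = 22/4 = 5.5
  x̄ = (6, 5.5),  deviation x̄ - mu_0 = (6, 5.5) - (6, 5) = (0, 0.5).

Step 2 — sample covariance matrix, S[i,j] = (1/(n-1)) · Σ_k (x_{k,i} - mean_i) · (x_{k,j} - mean_j), divisor n-1 = 3:
  S[A,A] = ((-1)·(-1) + (-1)·(-1) + (2)·(2) + (0)·(0)) / 3 = 6/3 = 2
  S[A,B] = ((-1)·(-3.5) + (-1)·(-0.5) + (2)·(3.5) + (0)·(0.5)) / 3 = 11/3 = 3.6667
  S[B,B] = ((-3.5)·(-3.5) + (-0.5)·(-0.5) + (3.5)·(3.5) + (0.5)·(0.5)) / 3 = 25/3 = 8.3333
  S = [[2, 3.6667],
 [3.6667, 8.3333]].

Step 3 — invert S. det(S) = 2·8.3333 - (3.6667)² = 3.2222.
  S^{-1} = (1/det) · [[d, -b], [-b, a]] = [[2.5862, -1.1379],
 [-1.1379, 0.6207]].

Step 4 — quadratic form (x̄ - mu_0)^T · S^{-1} · (x̄ - mu_0):
  S^{-1} · (x̄ - mu_0) = (-0.569, 0.3103),
  (x̄ - mu_0)^T · [...] = (0)·(-0.569) + (0.5)·(0.3103) = 0.1552.

Step 5 — scale by n: T² = 4 · 0.1552 = 0.6207.

T² ≈ 0.6207


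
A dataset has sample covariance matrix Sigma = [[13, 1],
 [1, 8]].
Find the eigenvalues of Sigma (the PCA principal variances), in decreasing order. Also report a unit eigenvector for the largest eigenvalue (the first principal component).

Step 1 — characteristic polynomial of 2×2 Sigma:
  det(Sigma - λI) = λ² - trace · λ + det = 0.
  trace = 13 + 8 = 21, det = 13·8 - (1)² = 103.
Step 2 — discriminant:
  Δ = trace² - 4·det = 441 - 412 = 29.
Step 3 — eigenvalues:
  λ = (trace ± √Δ)/2 = (21 ± 5.3852)/2,
  λ_1 = 13.1926,  λ_2 = 7.8074.

Step 4 — unit eigenvector for λ_1: solve (Sigma - λ_1 I)v = 0. First row:
  (13 - 13.1926)·v_x + (1)·v_y = 0, i.e. (-0.1926)·v_x + (1)·v_y = 0,
  so v ∝ (b, λ_1 - a) = (1, 0.1926) = u.
  ||u|| = √((1)² + (0.1926)²) = √(1.0371) ≈ 1.0184,
  v_1 = u/||u|| ≈ (0.982, 0.1891) (||v_1|| = 1).

λ_1 = 13.1926,  λ_2 = 7.8074;  v_1 ≈ (0.982, 0.1891)


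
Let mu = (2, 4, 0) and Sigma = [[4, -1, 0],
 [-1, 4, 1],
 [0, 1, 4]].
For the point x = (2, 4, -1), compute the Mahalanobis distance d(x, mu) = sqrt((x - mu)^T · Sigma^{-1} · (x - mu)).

Step 1 — centre the observation: (x - mu) = (0, 0, -1).

Step 2 — invert Sigma (cofactor / det for 3×3, or solve directly):
  Sigma^{-1} = [[0.2679, 0.0714, -0.0179],
 [0.0714, 0.2857, -0.0714],
 [-0.0179, -0.0714, 0.2679]].

Step 3 — form the quadratic (x - mu)^T · Sigma^{-1} · (x - mu):
  Sigma^{-1} · (x - mu) = (0.0179, 0.0714, -0.2679).
  (x - mu)^T · [Sigma^{-1} · (x - mu)] = (0)·(0.0179) + (0)·(0.0714) + (-1)·(-0.2679) = 0.2679.

Step 4 — take square root: d = √(0.2679) ≈ 0.5175.

d(x, mu) = √(0.2679) ≈ 0.5175


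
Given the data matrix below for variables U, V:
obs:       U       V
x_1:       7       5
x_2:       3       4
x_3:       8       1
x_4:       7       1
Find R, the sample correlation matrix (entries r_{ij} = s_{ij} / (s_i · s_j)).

Step 1 — column means:
  mean(U) = (7 + 3 + 8 + 7) / 4 = 25/4 = 6.25
  mean(V) = (5 + 4 + 1 + 1) / 4 = 11/4 = 2.75

Step 2 — sample variances and covariances s[i,j] = (1/(n-1)) · Σ_k (x_{k,i} - mean_i) · (x_{k,j} - mean_j), with n-1 = 3:
  s[U,U] = ((0.75)·(0.75) + (-3.25)·(-3.25) + (1.75)·(1.75) + (0.75)·(0.75)) / 3 = 14.75/3 = 4.9167
  s[U,V] = ((0.75)·(2.25) + (-3.25)·(1.25) + (1.75)·(-1.75) + (0.75)·(-1.75)) / 3 = -6.75/3 = -2.25
  s[V,V] = ((2.25)·(2.25) + (1.25)·(1.25) + (-1.75)·(-1.75) + (-1.75)·(-1.75)) / 3 = 12.75/3 = 4.25
  Sample standard deviations s_i = √(s[i,i]):
  s(U) = √(4.9167) = 2.2174
  s(V) = √(4.25) = 2.0616

Step 3 — r_{ij} = s_{ij} / (s_i · s_j):
  r[U,U] = 1 (diagonal).
  r[U,V] = -2.25 / (2.2174 · 2.0616) = -2.25 / 4.5712 = -0.4922
  r[V,V] = 1 (diagonal).

R is symmetric with unit diagonal. Assembling:

R = [[1, -0.4922],
 [-0.4922, 1]]


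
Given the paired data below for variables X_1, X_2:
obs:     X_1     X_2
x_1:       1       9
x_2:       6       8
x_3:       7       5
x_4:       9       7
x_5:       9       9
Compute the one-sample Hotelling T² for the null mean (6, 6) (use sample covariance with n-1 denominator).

Step 1 — sample mean vector:
  mean(X_1) = (1 + 6 + 7 + 9 + 9) / 5 = 32/5 = 6.4
  mean(X_2) = (9 + 8 + 5 + 7 + 9) / 5 = 38/5 = 7.6
  x̄ = (6.4, 7.6),  deviation x̄ - mu_0 = (6.4, 7.6) - (6, 6) = (0.4, 1.6).

Step 2 — sample covariance matrix, S[i,j] = (1/(n-1)) · Σ_k (x_{k,i} - mean_i) · (x_{k,j} - mean_j), divisor n-1 = 4:
  S[X_1,X_1] = ((-5.4)·(-5.4) + (-0.4)·(-0.4) + (0.6)·(0.6) + (2.6)·(2.6) + (2.6)·(2.6)) / 4 = 43.2/4 = 10.8
  S[X_1,X_2] = ((-5.4)·(1.4) + (-0.4)·(0.4) + (0.6)·(-2.6) + (2.6)·(-0.6) + (2.6)·(1.4)) / 4 = -7.2/4 = -1.8
  S[X_2,X_2] = ((1.4)·(1.4) + (0.4)·(0.4) + (-2.6)·(-2.6) + (-0.6)·(-0.6) + (1.4)·(1.4)) / 4 = 11.2/4 = 2.8
  S = [[10.8, -1.8],
 [-1.8, 2.8]].

Step 3 — invert S. det(S) = 10.8·2.8 - (-1.8)² = 27.
  S^{-1} = (1/det) · [[d, -b], [-b, a]] = [[0.1037, 0.0667],
 [0.0667, 0.4]].

Step 4 — quadratic form (x̄ - mu_0)^T · S^{-1} · (x̄ - mu_0):
  S^{-1} · (x̄ - mu_0) = (0.1481, 0.6667),
  (x̄ - mu_0)^T · [...] = (0.4)·(0.1481) + (1.6)·(0.6667) = 1.1259.

Step 5 — scale by n: T² = 5 · 1.1259 = 5.6296.

T² ≈ 5.6296


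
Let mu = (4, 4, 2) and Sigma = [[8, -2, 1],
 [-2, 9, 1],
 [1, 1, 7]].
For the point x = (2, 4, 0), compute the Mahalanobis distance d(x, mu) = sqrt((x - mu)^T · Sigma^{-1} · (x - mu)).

Step 1 — centre the observation: (x - mu) = (-2, 0, -2).

Step 2 — invert Sigma (cofactor / det for 3×3, or solve directly):
  Sigma^{-1} = [[0.1363, 0.033, -0.0242],
 [0.033, 0.1209, -0.022],
 [-0.0242, -0.022, 0.1495]].

Step 3 — form the quadratic (x - mu)^T · Sigma^{-1} · (x - mu):
  Sigma^{-1} · (x - mu) = (-0.2242, -0.022, -0.2505).
  (x - mu)^T · [Sigma^{-1} · (x - mu)] = (-2)·(-0.2242) + (0)·(-0.022) + (-2)·(-0.2505) = 0.9495.

Step 4 — take square root: d = √(0.9495) ≈ 0.9744.

d(x, mu) = √(0.9495) ≈ 0.9744


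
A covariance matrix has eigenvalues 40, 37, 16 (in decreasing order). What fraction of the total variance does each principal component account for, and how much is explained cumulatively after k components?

Step 1 — total variance = trace(Sigma) = Σ λ_i = 40 + 37 + 16 = 93.

Step 2 — fraction explained by component i = λ_i / Σ λ:
  PC1: 40/93 = 0.4301
  PC2: 37/93 = 0.3978
  PC3: 16/93 = 0.172

Step 3 — cumulative fraction after k components = (λ_1 + ... + λ_k) / Σ λ:
  k = 1: 40/93 = 0.4301
  k = 2: (40 + 37)/93 = 77/93 = 0.828
  k = 3: (40 + 37 + 16)/93 = 93/93 = 1

Summary (fraction, with percent):

explained: PC1 0.4301 (43.01%), PC2 0.3978 (39.78%), PC3 0.172 (17.2%);  cumulative: 0.4301, 0.828, 1


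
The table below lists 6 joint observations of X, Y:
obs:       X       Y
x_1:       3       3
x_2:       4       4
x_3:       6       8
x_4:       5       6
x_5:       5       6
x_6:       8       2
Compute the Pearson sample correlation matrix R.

Step 1 — column means:
  mean(X) = (3 + 4 + 6 + 5 + 5 + 8) / 6 = 31/6 = 5.1667
  mean(Y) = (3 + 4 + 8 + 6 + 6 + 2) / 6 = 29/6 = 4.8333

Step 2 — sample variances and covariances s[i,j] = (1/(n-1)) · Σ_k (x_{k,i} - mean_i) · (x_{k,j} - mean_j), with n-1 = 5:
  s[X,X] = ((-2.1667)·(-2.1667) + (-1.1667)·(-1.1667) + (0.8333)·(0.8333) + (-0.1667)·(-0.1667) + (-0.1667)·(-0.1667) + (2.8333)·(2.8333)) / 5 = 14.8333/5 = 2.9667
  s[X,Y] = ((-2.1667)·(-1.8333) + (-1.1667)·(-0.8333) + (0.8333)·(3.1667) + (-0.1667)·(1.1667) + (-0.1667)·(1.1667) + (2.8333)·(-2.8333)) / 5 = -0.8333/5 = -0.1667
  s[Y,Y] = ((-1.8333)·(-1.8333) + (-0.8333)·(-0.8333) + (3.1667)·(3.1667) + (1.1667)·(1.1667) + (1.1667)·(1.1667) + (-2.8333)·(-2.8333)) / 5 = 24.8333/5 = 4.9667
  Sample standard deviations s_i = √(s[i,i]):
  s(X) = √(2.9667) = 1.7224
  s(Y) = √(4.9667) = 2.2286

Step 3 — r_{ij} = s_{ij} / (s_i · s_j):
  r[X,X] = 1 (diagonal).
  r[X,Y] = -0.1667 / (1.7224 · 2.2286) = -0.1667 / 3.8385 = -0.0434
  r[Y,Y] = 1 (diagonal).

R is symmetric with unit diagonal. Assembling:

R = [[1, -0.0434],
 [-0.0434, 1]]


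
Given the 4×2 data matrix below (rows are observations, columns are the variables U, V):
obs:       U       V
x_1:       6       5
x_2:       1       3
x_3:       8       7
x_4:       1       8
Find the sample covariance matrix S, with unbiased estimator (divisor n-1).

Step 1 — column means:
  mean(U) = (6 + 1 + 8 + 1) / 4 = 16/4 = 4
  mean(V) = (5 + 3 + 7 + 8) / 4 = 23/4 = 5.75

Step 2 — sample covariance S[i,j] = (1/(n-1)) · Σ_k (x_{k,i} - mean_i) · (x_{k,j} - mean_j), with n-1 = 3.
  S[U,U] = ((2)·(2) + (-3)·(-3) + (4)·(4) + (-3)·(-3)) / 3 = 38/3 = 12.6667
  S[U,V] = ((2)·(-0.75) + (-3)·(-2.75) + (4)·(1.25) + (-3)·(2.25)) / 3 = 5/3 = 1.6667
  S[V,V] = ((-0.75)·(-0.75) + (-2.75)·(-2.75) + (1.25)·(1.25) + (2.25)·(2.25)) / 3 = 14.75/3 = 4.9167

S is symmetric (S[j,i] = S[i,j]). Assembling:

S = [[12.6667, 1.6667],
 [1.6667, 4.9167]]


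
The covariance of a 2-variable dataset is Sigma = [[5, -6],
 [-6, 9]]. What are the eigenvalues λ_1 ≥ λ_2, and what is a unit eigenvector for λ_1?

Step 1 — characteristic polynomial of 2×2 Sigma:
  det(Sigma - λI) = λ² - trace · λ + det = 0.
  trace = 5 + 9 = 14, det = 5·9 - (-6)² = 9.
Step 2 — discriminant:
  Δ = trace² - 4·det = 196 - 36 = 160.
Step 3 — eigenvalues:
  λ = (trace ± √Δ)/2 = (14 ± 12.6491)/2,
  λ_1 = 13.3246,  λ_2 = 0.6754.

Step 4 — unit eigenvector for λ_1: solve (Sigma - λ_1 I)v = 0. First row:
  (5 - 13.3246)·v_x + (-6)·v_y = 0, i.e. (-8.3246)·v_x + (-6)·v_y = 0,
  so v ∝ (b, λ_1 - a) = (-6, 8.3246); multiply by -1 so the first entry is positive: u = (6, -8.3246).
  ||u|| = √((6)² + (-8.3246)²) = √(105.2982) ≈ 10.2615,
  v_1 = u/||u|| ≈ (0.5847, -0.8112) (||v_1|| = 1).

λ_1 = 13.3246,  λ_2 = 0.6754;  v_1 ≈ (0.5847, -0.8112)


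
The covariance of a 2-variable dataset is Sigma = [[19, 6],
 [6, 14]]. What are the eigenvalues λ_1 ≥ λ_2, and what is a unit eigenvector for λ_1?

Step 1 — characteristic polynomial of 2×2 Sigma:
  det(Sigma - λI) = λ² - trace · λ + det = 0.
  trace = 19 + 14 = 33, det = 19·14 - (6)² = 230.
Step 2 — discriminant:
  Δ = trace² - 4·det = 1089 - 920 = 169.
Step 3 — eigenvalues:
  λ = (trace ± √Δ)/2 = (33 ± 13)/2,
  λ_1 = 23,  λ_2 = 10.

Step 4 — unit eigenvector for λ_1: solve (Sigma - λ_1 I)v = 0. First row:
  (19 - 23)·v_x + (6)·v_y = 0, i.e. (-4)·v_x + (6)·v_y = 0,
  so v ∝ (b, λ_1 - a) = (6, 4) = u.
  ||u|| = √((6)² + (4)²) = √(52) ≈ 7.2111,
  v_1 = u/||u|| ≈ (0.8321, 0.5547) (||v_1|| = 1).

λ_1 = 23,  λ_2 = 10;  v_1 ≈ (0.8321, 0.5547)


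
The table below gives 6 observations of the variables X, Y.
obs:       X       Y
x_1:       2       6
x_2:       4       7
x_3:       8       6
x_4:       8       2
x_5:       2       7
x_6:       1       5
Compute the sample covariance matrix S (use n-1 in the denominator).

Step 1 — column means:
  mean(X) = (2 + 4 + 8 + 8 + 2 + 1) / 6 = 25/6 = 4.1667
  mean(Y) = (6 + 7 + 6 + 2 + 7 + 5) / 6 = 33/6 = 5.5

Step 2 — sample covariance S[i,j] = (1/(n-1)) · Σ_k (x_{k,i} - mean_i) · (x_{k,j} - mean_j), with n-1 = 5.
  S[X,X] = ((-2.1667)·(-2.1667) + (-0.1667)·(-0.1667) + (3.8333)·(3.8333) + (3.8333)·(3.8333) + (-2.1667)·(-2.1667) + (-3.1667)·(-3.1667)) / 5 = 48.8333/5 = 9.7667
  S[X,Y] = ((-2.1667)·(0.5) + (-0.1667)·(1.5) + (3.8333)·(0.5) + (3.8333)·(-3.5) + (-2.1667)·(1.5) + (-3.1667)·(-0.5)) / 5 = -14.5/5 = -2.9
  S[Y,Y] = ((0.5)·(0.5) + (1.5)·(1.5) + (0.5)·(0.5) + (-3.5)·(-3.5) + (1.5)·(1.5) + (-0.5)·(-0.5)) / 5 = 17.5/5 = 3.5

S is symmetric (S[j,i] = S[i,j]). Assembling:

S = [[9.7667, -2.9],
 [-2.9, 3.5]]


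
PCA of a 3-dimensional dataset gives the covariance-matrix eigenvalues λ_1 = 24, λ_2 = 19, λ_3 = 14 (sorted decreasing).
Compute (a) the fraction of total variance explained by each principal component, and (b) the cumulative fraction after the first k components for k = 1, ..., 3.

Step 1 — total variance = trace(Sigma) = Σ λ_i = 24 + 19 + 14 = 57.

Step 2 — fraction explained by component i = λ_i / Σ λ:
  PC1: 24/57 = 0.4211
  PC2: 19/57 = 0.3333
  PC3: 14/57 = 0.2456

Step 3 — cumulative fraction after k components = (λ_1 + ... + λ_k) / Σ λ:
  k = 1: 24/57 = 0.4211
  k = 2: (24 + 19)/57 = 43/57 = 0.7544
  k = 3: (24 + 19 + 14)/57 = 57/57 = 1

Summary (fraction, with percent):

explained: PC1 0.4211 (42.11%), PC2 0.3333 (33.33%), PC3 0.2456 (24.56%);  cumulative: 0.4211, 0.7544, 1


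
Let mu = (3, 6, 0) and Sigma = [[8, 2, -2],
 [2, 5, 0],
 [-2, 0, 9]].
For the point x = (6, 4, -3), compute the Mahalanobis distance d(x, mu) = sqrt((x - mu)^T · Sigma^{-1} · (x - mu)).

Step 1 — centre the observation: (x - mu) = (3, -2, -3).

Step 2 — invert Sigma (cofactor / det for 3×3, or solve directly):
  Sigma^{-1} = [[0.148, -0.0592, 0.0329],
 [-0.0592, 0.2237, -0.0132],
 [0.0329, -0.0132, 0.1184]].

Step 3 — form the quadratic (x - mu)^T · Sigma^{-1} · (x - mu):
  Sigma^{-1} · (x - mu) = (0.4638, -0.5855, -0.2303).
  (x - mu)^T · [Sigma^{-1} · (x - mu)] = (3)·(0.4638) + (-2)·(-0.5855) + (-3)·(-0.2303) = 3.2533.

Step 4 — take square root: d = √(3.2533) ≈ 1.8037.

d(x, mu) = √(3.2533) ≈ 1.8037


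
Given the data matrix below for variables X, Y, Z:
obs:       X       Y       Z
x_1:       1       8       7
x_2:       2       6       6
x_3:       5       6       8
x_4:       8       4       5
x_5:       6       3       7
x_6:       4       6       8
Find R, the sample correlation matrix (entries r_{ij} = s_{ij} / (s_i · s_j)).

Step 1 — column means:
  mean(X) = (1 + 2 + 5 + 8 + 6 + 4) / 6 = 26/6 = 4.3333
  mean(Y) = (8 + 6 + 6 + 4 + 3 + 6) / 6 = 33/6 = 5.5
  mean(Z) = (7 + 6 + 8 + 5 + 7 + 8) / 6 = 41/6 = 6.8333

Step 2 — sample variances and covariances s[i,j] = (1/(n-1)) · Σ_k (x_{k,i} - mean_i) · (x_{k,j} - mean_j), with n-1 = 5:
  s[X,X] = ((-3.3333)·(-3.3333) + (-2.3333)·(-2.3333) + (0.6667)·(0.6667) + (3.6667)·(3.6667) + (1.6667)·(1.6667) + (-0.3333)·(-0.3333)) / 5 = 33.3333/5 = 6.6667
  s[X,Y] = ((-3.3333)·(2.5) + (-2.3333)·(0.5) + (0.6667)·(0.5) + (3.6667)·(-1.5) + (1.6667)·(-2.5) + (-0.3333)·(0.5)) / 5 = -19/5 = -3.8
  s[X,Z] = ((-3.3333)·(0.1667) + (-2.3333)·(-0.8333) + (0.6667)·(1.1667) + (3.6667)·(-1.8333) + (1.6667)·(0.1667) + (-0.3333)·(1.1667)) / 5 = -4.6667/5 = -0.9333
  s[Y,Y] = ((2.5)·(2.5) + (0.5)·(0.5) + (0.5)·(0.5) + (-1.5)·(-1.5) + (-2.5)·(-2.5) + (0.5)·(0.5)) / 5 = 15.5/5 = 3.1
  s[Y,Z] = ((2.5)·(0.1667) + (0.5)·(-0.8333) + (0.5)·(1.1667) + (-1.5)·(-1.8333) + (-2.5)·(0.1667) + (0.5)·(1.1667)) / 5 = 3.5/5 = 0.7
  s[Z,Z] = ((0.1667)·(0.1667) + (-0.8333)·(-0.8333) + (1.1667)·(1.1667) + (-1.8333)·(-1.8333) + (0.1667)·(0.1667) + (1.1667)·(1.1667)) / 5 = 6.8333/5 = 1.3667
  Sample standard deviations s_i = √(s[i,i]):
  s(X) = √(6.6667) = 2.582
  s(Y) = √(3.1) = 1.7607
  s(Z) = √(1.3667) = 1.169

Step 3 — r_{ij} = s_{ij} / (s_i · s_j):
  r[X,X] = 1 (diagonal).
  r[X,Y] = -3.8 / (2.582 · 1.7607) = -3.8 / 4.5461 = -0.8359
  r[X,Z] = -0.9333 / (2.582 · 1.169) = -0.9333 / 3.0185 = -0.3092
  r[Y,Y] = 1 (diagonal).
  r[Y,Z] = 0.7 / (1.7607 · 1.169) = 0.7 / 2.0583 = 0.3401
  r[Z,Z] = 1 (diagonal).

R is symmetric with unit diagonal. Assembling:

R = [[1, -0.8359, -0.3092],
 [-0.8359, 1, 0.3401],
 [-0.3092, 0.3401, 1]]


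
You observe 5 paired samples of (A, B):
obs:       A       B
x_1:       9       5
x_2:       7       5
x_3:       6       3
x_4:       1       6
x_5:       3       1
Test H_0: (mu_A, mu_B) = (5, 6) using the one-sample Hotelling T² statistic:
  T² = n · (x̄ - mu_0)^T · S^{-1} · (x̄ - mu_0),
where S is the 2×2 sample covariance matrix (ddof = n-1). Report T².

Step 1 — sample mean vector:
  mean(A) = (9 + 7 + 6 + 1 + 3) / 5 = 26/5 = 5.2
  mean(B) = (5 + 5 + 3 + 6 + 1) / 5 = 20/5 = 4
  x̄ = (5.2, 4),  deviation x̄ - mu_0 = (5.2, 4) - (5, 6) = (0.2, -2).

Step 2 — sample covariance matrix, S[i,j] = (1/(n-1)) · Σ_k (x_{k,i} - mean_i) · (x_{k,j} - mean_j), divisor n-1 = 4:
  S[A,A] = ((3.8)·(3.8) + (1.8)·(1.8) + (0.8)·(0.8) + (-4.2)·(-4.2) + (-2.2)·(-2.2)) / 4 = 40.8/4 = 10.2
  S[A,B] = ((3.8)·(1) + (1.8)·(1) + (0.8)·(-1) + (-4.2)·(2) + (-2.2)·(-3)) / 4 = 3/4 = 0.75
  S[B,B] = ((1)·(1) + (1)·(1) + (-1)·(-1) + (2)·(2) + (-3)·(-3)) / 4 = 16/4 = 4
  S = [[10.2, 0.75],
 [0.75, 4]].

Step 3 — invert S. det(S) = 10.2·4 - (0.75)² = 40.2375.
  S^{-1} = (1/det) · [[d, -b], [-b, a]] = [[0.0994, -0.0186],
 [-0.0186, 0.2535]].

Step 4 — quadratic form (x̄ - mu_0)^T · S^{-1} · (x̄ - mu_0):
  S^{-1} · (x̄ - mu_0) = (0.0572, -0.5107),
  (x̄ - mu_0)^T · [...] = (0.2)·(0.0572) + (-2)·(-0.5107) = 1.0329.

Step 5 — scale by n: T² = 5 · 1.0329 = 5.1643.

T² ≈ 5.1643


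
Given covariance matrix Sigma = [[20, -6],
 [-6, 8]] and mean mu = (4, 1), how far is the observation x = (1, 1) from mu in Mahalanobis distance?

Step 1 — centre the observation: (x - mu) = (-3, 0).

Step 2 — invert Sigma. det(Sigma) = 20·8 - (-6)² = 124.
  Sigma^{-1} = (1/det) · [[d, -b], [-b, a]] = [[0.0645, 0.0484],
 [0.0484, 0.1613]].

Step 3 — form the quadratic (x - mu)^T · Sigma^{-1} · (x - mu):
  Sigma^{-1} · (x - mu) = (-0.1935, -0.1452).
  (x - mu)^T · [Sigma^{-1} · (x - mu)] = (-3)·(-0.1935) + (0)·(-0.1452) = 0.5806.

Step 4 — take square root: d = √(0.5806) ≈ 0.762.

d(x, mu) = √(0.5806) ≈ 0.762


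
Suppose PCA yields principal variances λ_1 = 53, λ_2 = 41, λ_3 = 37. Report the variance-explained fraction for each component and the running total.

Step 1 — total variance = trace(Sigma) = Σ λ_i = 53 + 41 + 37 = 131.

Step 2 — fraction explained by component i = λ_i / Σ λ:
  PC1: 53/131 = 0.4046
  PC2: 41/131 = 0.313
  PC3: 37/131 = 0.2824

Step 3 — cumulative fraction after k components = (λ_1 + ... + λ_k) / Σ λ:
  k = 1: 53/131 = 0.4046
  k = 2: (53 + 41)/131 = 94/131 = 0.7176
  k = 3: (53 + 41 + 37)/131 = 131/131 = 1

Summary (fraction, with percent):

explained: PC1 0.4046 (40.46%), PC2 0.313 (31.3%), PC3 0.2824 (28.24%);  cumulative: 0.4046, 0.7176, 1


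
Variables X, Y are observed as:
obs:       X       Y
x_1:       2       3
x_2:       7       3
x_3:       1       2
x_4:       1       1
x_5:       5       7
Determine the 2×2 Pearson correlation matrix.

Step 1 — column means:
  mean(X) = (2 + 7 + 1 + 1 + 5) / 5 = 16/5 = 3.2
  mean(Y) = (3 + 3 + 2 + 1 + 7) / 5 = 16/5 = 3.2

Step 2 — sample variances and covariances s[i,j] = (1/(n-1)) · Σ_k (x_{k,i} - mean_i) · (x_{k,j} - mean_j), with n-1 = 4:
  s[X,X] = ((-1.2)·(-1.2) + (3.8)·(3.8) + (-2.2)·(-2.2) + (-2.2)·(-2.2) + (1.8)·(1.8)) / 4 = 28.8/4 = 7.2
  s[X,Y] = ((-1.2)·(-0.2) + (3.8)·(-0.2) + (-2.2)·(-1.2) + (-2.2)·(-2.2) + (1.8)·(3.8)) / 4 = 13.8/4 = 3.45
  s[Y,Y] = ((-0.2)·(-0.2) + (-0.2)·(-0.2) + (-1.2)·(-1.2) + (-2.2)·(-2.2) + (3.8)·(3.8)) / 4 = 20.8/4 = 5.2
  Sample standard deviations s_i = √(s[i,i]):
  s(X) = √(7.2) = 2.6833
  s(Y) = √(5.2) = 2.2804

Step 3 — r_{ij} = s_{ij} / (s_i · s_j):
  r[X,X] = 1 (diagonal).
  r[X,Y] = 3.45 / (2.6833 · 2.2804) = 3.45 / 6.1188 = 0.5638
  r[Y,Y] = 1 (diagonal).

R is symmetric with unit diagonal. Assembling:

R = [[1, 0.5638],
 [0.5638, 1]]


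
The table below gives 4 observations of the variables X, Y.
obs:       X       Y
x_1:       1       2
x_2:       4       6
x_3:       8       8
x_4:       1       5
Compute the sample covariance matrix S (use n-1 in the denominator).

Step 1 — column means:
  mean(X) = (1 + 4 + 8 + 1) / 4 = 14/4 = 3.5
  mean(Y) = (2 + 6 + 8 + 5) / 4 = 21/4 = 5.25

Step 2 — sample covariance S[i,j] = (1/(n-1)) · Σ_k (x_{k,i} - mean_i) · (x_{k,j} - mean_j), with n-1 = 3.
  S[X,X] = ((-2.5)·(-2.5) + (0.5)·(0.5) + (4.5)·(4.5) + (-2.5)·(-2.5)) / 3 = 33/3 = 11
  S[X,Y] = ((-2.5)·(-3.25) + (0.5)·(0.75) + (4.5)·(2.75) + (-2.5)·(-0.25)) / 3 = 21.5/3 = 7.1667
  S[Y,Y] = ((-3.25)·(-3.25) + (0.75)·(0.75) + (2.75)·(2.75) + (-0.25)·(-0.25)) / 3 = 18.75/3 = 6.25

S is symmetric (S[j,i] = S[i,j]). Assembling:

S = [[11, 7.1667],
 [7.1667, 6.25]]


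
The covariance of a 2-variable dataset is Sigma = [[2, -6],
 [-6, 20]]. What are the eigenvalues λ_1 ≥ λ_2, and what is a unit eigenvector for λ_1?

Step 1 — characteristic polynomial of 2×2 Sigma:
  det(Sigma - λI) = λ² - trace · λ + det = 0.
  trace = 2 + 20 = 22, det = 2·20 - (-6)² = 4.
Step 2 — discriminant:
  Δ = trace² - 4·det = 484 - 16 = 468.
Step 3 — eigenvalues:
  λ = (trace ± √Δ)/2 = (22 ± 21.6333)/2,
  λ_1 = 21.8167,  λ_2 = 0.1833.

Step 4 — unit eigenvector for λ_1: solve (Sigma - λ_1 I)v = 0. First row:
  (2 - 21.8167)·v_x + (-6)·v_y = 0, i.e. (-19.8167)·v_x + (-6)·v_y = 0,
  so v ∝ (b, λ_1 - a) = (-6, 19.8167); multiply by -1 so the first entry is positive: u = (6, -19.8167).
  ||u|| = √((6)² + (-19.8167)²) = √(428.6998) ≈ 20.7051,
  v_1 = u/||u|| ≈ (0.2898, -0.9571) (||v_1|| = 1).

λ_1 = 21.8167,  λ_2 = 0.1833;  v_1 ≈ (0.2898, -0.9571)


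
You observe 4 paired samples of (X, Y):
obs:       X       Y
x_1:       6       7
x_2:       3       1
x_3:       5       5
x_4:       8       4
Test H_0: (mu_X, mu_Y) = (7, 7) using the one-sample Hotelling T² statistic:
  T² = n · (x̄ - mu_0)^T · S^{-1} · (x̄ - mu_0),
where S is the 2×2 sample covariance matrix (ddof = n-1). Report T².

Step 1 — sample mean vector:
  mean(X) = (6 + 3 + 5 + 8) / 4 = 22/4 = 5.5
  mean(Y) = (7 + 1 + 5 + 4) / 4 = 17/4 = 4.25
  x̄ = (5.5, 4.25),  deviation x̄ - mu_0 = (5.5, 4.25) - (7, 7) = (-1.5, -2.75).

Step 2 — sample covariance matrix, S[i,j] = (1/(n-1)) · Σ_k (x_{k,i} - mean_i) · (x_{k,j} - mean_j), divisor n-1 = 3:
  S[X,X] = ((0.5)·(0.5) + (-2.5)·(-2.5) + (-0.5)·(-0.5) + (2.5)·(2.5)) / 3 = 13/3 = 4.3333
  S[X,Y] = ((0.5)·(2.75) + (-2.5)·(-3.25) + (-0.5)·(0.75) + (2.5)·(-0.25)) / 3 = 8.5/3 = 2.8333
  S[Y,Y] = ((2.75)·(2.75) + (-3.25)·(-3.25) + (0.75)·(0.75) + (-0.25)·(-0.25)) / 3 = 18.75/3 = 6.25
  S = [[4.3333, 2.8333],
 [2.8333, 6.25]].

Step 3 — invert S. det(S) = 4.3333·6.25 - (2.8333)² = 19.0556.
  S^{-1} = (1/det) · [[d, -b], [-b, a]] = [[0.328, -0.1487],
 [-0.1487, 0.2274]].

Step 4 — quadratic form (x̄ - mu_0)^T · S^{-1} · (x̄ - mu_0):
  S^{-1} · (x̄ - mu_0) = (-0.0831, -0.4023),
  (x̄ - mu_0)^T · [...] = (-1.5)·(-0.0831) + (-2.75)·(-0.4023) = 1.231.

Step 5 — scale by n: T² = 4 · 1.231 = 4.9242.

T² ≈ 4.9242


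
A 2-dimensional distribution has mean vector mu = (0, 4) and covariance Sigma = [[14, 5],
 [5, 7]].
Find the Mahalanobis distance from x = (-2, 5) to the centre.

Step 1 — centre the observation: (x - mu) = (-2, 1).

Step 2 — invert Sigma. det(Sigma) = 14·7 - (5)² = 73.
  Sigma^{-1} = (1/det) · [[d, -b], [-b, a]] = [[0.0959, -0.0685],
 [-0.0685, 0.1918]].

Step 3 — form the quadratic (x - mu)^T · Sigma^{-1} · (x - mu):
  Sigma^{-1} · (x - mu) = (-0.2603, 0.3288).
  (x - mu)^T · [Sigma^{-1} · (x - mu)] = (-2)·(-0.2603) + (1)·(0.3288) = 0.8493.

Step 4 — take square root: d = √(0.8493) ≈ 0.9216.

d(x, mu) = √(0.8493) ≈ 0.9216


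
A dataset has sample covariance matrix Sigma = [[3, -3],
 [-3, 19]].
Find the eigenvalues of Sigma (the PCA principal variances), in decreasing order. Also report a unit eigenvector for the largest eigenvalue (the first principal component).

Step 1 — characteristic polynomial of 2×2 Sigma:
  det(Sigma - λI) = λ² - trace · λ + det = 0.
  trace = 3 + 19 = 22, det = 3·19 - (-3)² = 48.
Step 2 — discriminant:
  Δ = trace² - 4·det = 484 - 192 = 292.
Step 3 — eigenvalues:
  λ = (trace ± √Δ)/2 = (22 ± 17.088)/2,
  λ_1 = 19.544,  λ_2 = 2.456.

Step 4 — unit eigenvector for λ_1: solve (Sigma - λ_1 I)v = 0. First row:
  (3 - 19.544)·v_x + (-3)·v_y = 0, i.e. (-16.544)·v_x + (-3)·v_y = 0,
  so v ∝ (b, λ_1 - a) = (-3, 16.544); multiply by -1 so the first entry is positive: u = (3, -16.544).
  ||u|| = √((3)² + (-16.544)²) = √(282.7041) ≈ 16.8138,
  v_1 = u/||u|| ≈ (0.1784, -0.984) (||v_1|| = 1).

λ_1 = 19.544,  λ_2 = 2.456;  v_1 ≈ (0.1784, -0.984)
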